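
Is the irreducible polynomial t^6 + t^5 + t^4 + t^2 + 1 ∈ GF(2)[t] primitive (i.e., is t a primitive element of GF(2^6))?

No

Write f(t) = t^6 + t^5 + t^4 + t^2 + 1.
|GF(2^6)^×| = 2^6 − 1 = 63. Prime factorization: 63 = 3^2·7.
f is primitive ⇔ t has order 63 in GF(2)[t]/(f), i.e. t^(63/q) ≠ 1 for each prime q | 63.
t^(21) mod f = 1
t^(9) mod f = t^3 + 1.
Since t^(21) = 1, the order of t divides 21 < 63; not primitive.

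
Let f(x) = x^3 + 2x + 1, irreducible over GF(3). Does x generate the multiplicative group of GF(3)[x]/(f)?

Yes

|GF(3^3)^×| = 3^3 − 1 = 26. Prime factorization: 26 = 2·13.
f is primitive ⇔ x has order 26 in GF(3)[x]/(f), i.e. x^(26/q) ≠ 1 for each prime q | 26.
x^(13) mod f = 2.
x^(2) mod f = x^2.
None equal 1, so x has full order 26; f is primitive.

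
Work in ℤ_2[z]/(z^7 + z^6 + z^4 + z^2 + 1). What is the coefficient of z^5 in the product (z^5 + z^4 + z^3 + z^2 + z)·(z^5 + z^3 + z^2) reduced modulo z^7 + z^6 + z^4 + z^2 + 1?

1

Multiply in ℤ_2[z]: (z^5 + z^4 + z^3 + z^2 + z)·(z^5 + z^3 + z^2) = z^10 + z^9 + z^7 + z^6 + z^3.
Reduce using z^7 ≡ z^6 + z^4 + z^2 + 1 (mod z^7 + z^6 + z^4 + z^2 + 1).
Reduced: z^6 + z^5.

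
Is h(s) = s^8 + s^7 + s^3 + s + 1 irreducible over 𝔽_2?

Yes

Check for roots in 𝔽_2: h(0) = 1; h(1) = 1.
No roots, so no linear factors.
Monic irreducibles of degree 2 over GF(2): s^2 + s + 1.
None of them divide h (all give nonzero remainder).
Monic irreducibles of degree 3 over GF(2): s^3 + s + 1, s^3 + s^2 + 1.
None of them divide h (all give nonzero remainder).
Monic irreducibles of degree 4 over GF(2): s^4 + s + 1, s^4 + s^3 + 1, s^4 + s^3 + s^2 + s + 1.
None of them divide h (all give nonzero remainder).
No irreducible factor of degree ≤ 4 exists, so h is irreducible over GF(2).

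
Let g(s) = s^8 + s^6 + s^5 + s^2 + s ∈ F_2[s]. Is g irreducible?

No

Check for roots in F_2: g(0) = 0 → root; g(1) = 1.
g(0) = 0, so (s) divides g(s); g is reducible.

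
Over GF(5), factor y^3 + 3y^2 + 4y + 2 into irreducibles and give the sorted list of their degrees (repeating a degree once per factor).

1, 1, 1

Write f(y) = y^3 + 3y^2 + 4y + 2.
Roots in GF(5): f(0) = 2; f(1) = 0 → root; f(2) = 0 → root; f(3) = 3; f(4) = 0 → root.
Linear factors from roots: (y + 4), (y + 3), (y + 1).
Complete factorization: f(y) = (y + 1)·(y + 3)·(y + 4).
Factor degrees with multiplicity: 1 + 1 + 1 = 3.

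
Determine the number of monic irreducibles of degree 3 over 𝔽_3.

Gauss's count: N_{3}(3) = (1/3) Σ_{d|3} μ(3/d)·3^d.
Divisors of 3: 1, 3; μ(3/d) for each: -1, 1.
Σ = − 3^1 + 3^3 = 24.
N = 24/3 = 8.

8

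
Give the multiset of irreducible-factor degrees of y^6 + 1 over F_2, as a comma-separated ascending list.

Write f(y) = y^6 + 1.
Roots in F_2: f(0) = 1; f(1) = 0 → root.
Linear factors from roots: (y + 1).
Complete factorization: f(y) = (y + 1)^2·(y^2 + y + 1)^2.
Factor degrees with multiplicity: 1 + 1 + 2 + 2 = 6.

1, 1, 2, 2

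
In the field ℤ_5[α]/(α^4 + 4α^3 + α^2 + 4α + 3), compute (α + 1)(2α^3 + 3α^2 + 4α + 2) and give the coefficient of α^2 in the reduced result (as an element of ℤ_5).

0

Multiply in ℤ_5[α]: (α + 1)·(2α^3 + 3α^2 + 4α + 2) = 2α^4 + 2α^2 + α + 2.
Reduce using α^4 ≡ α^3 + 4α^2 + α + 2 (mod α^4 + 4α^3 + α^2 + 4α + 3).
Reduced: 2α^3 + 3α + 1.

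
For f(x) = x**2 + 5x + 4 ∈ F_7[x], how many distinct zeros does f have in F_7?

2

Evaluate at each of the 7 elements of F_7:
f(0) = 4; f(1) = 3; f(2) = 4; f(3) = 0 → root; f(4) = 5; f(5) = 5; f(6) = 0 → root.
Roots: {3, 6}.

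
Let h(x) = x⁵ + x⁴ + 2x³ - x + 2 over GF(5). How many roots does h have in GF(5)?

Evaluate at each of the 5 elements of GF(5):
h(0) = 2; h(1) = 0 → root; h(2) = 4; h(3) = 2; h(4) = 1.
Roots: {1}.

1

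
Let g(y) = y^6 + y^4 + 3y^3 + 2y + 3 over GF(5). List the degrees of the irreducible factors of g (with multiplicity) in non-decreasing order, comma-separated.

1, 1, 1, 3

Roots in GF(5): g(0) = 3; g(1) = 0 → root; g(2) = 1; g(3) = 0 → root; g(4) = 0 → root.
Linear factors from roots: (y + 4), (y + 2), (y + 1).
Complete factorization: g(y) = (y + 1)·(y + 2)·(y + 4)·(y^3 + 3y^2 + y + 1).
Factor degrees with multiplicity: 1 + 1 + 1 + 3 = 6.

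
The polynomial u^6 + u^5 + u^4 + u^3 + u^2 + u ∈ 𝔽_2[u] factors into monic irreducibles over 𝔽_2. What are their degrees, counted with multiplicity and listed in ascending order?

Write g(u) = u^6 + u^5 + u^4 + u^3 + u^2 + u.
Roots in 𝔽_2: g(0) = 0 → root; g(1) = 0 → root.
Linear factors from roots: (u), (u + 1).
Complete factorization: g(u) = (u)·(u + 1)·(u^2 + u + 1)^2.
Factor degrees with multiplicity: 1 + 1 + 2 + 2 = 6.

1, 1, 2, 2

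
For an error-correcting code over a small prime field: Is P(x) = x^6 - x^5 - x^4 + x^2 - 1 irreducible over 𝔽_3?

Yes

Check for roots in 𝔽_3: P(0) = 2; P(1) = 2; P(2) = 1.
No roots, so no linear factors.
Monic irreducibles of degree 2 over GF(3): x^2 + 1, x^2 + x - 1, x^2 - x - 1.
None of them divide P (all give nonzero remainder).
Degree-3 irreducible divisors: test the 8 monic irreducibles of degree 3 over GF(3).
None of them divide P (all give nonzero remainder).
No irreducible factor of degree ≤ 3 exists, so P is irreducible over GF(3).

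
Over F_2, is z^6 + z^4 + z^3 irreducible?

No

Write h(z) = z^6 + z^4 + z^3.
Check for roots in F_2: h(0) = 0 → root; h(1) = 1.
h(0) = 0, so (z) divides h(z); h is reducible.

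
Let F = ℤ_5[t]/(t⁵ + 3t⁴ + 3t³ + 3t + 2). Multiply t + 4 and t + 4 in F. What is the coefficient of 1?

Multiply in ℤ_5[t]: (t + 4)·(t + 4) = t² + 3t + 1.
Reduced: t² + 3t + 1.

1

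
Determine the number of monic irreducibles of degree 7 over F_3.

By the necklace-counting formula, N_3(7) = (1/7) Σ_{d|7} μ(7/d)·3^d.
Divisors of 7: 1, 7; μ(7/d) for each: -1, 1.
Σ = − 3^1 + 3^7 = 2184.
N = 2184/7 = 312.

312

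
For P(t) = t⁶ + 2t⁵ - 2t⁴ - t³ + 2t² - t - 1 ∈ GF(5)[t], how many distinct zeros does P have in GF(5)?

3

Evaluate at each of the 5 elements of GF(5):
P(0) = 4; P(1) = 0 → root; P(2) = 3; P(3) = 0 → root; P(4) = 0 → root.
Roots: {1, 3, 4}.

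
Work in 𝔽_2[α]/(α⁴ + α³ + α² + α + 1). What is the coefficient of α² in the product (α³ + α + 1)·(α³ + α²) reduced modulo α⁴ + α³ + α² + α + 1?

0

Multiply in 𝔽_2[α]: (α³ + α + 1)·(α³ + α²) = α⁶ + α⁵ + α⁴ + α².
Reduce using α⁴ ≡ α³ + α² + α + 1 (mod α⁴ + α³ + α² + α + 1).
Reduced: α³.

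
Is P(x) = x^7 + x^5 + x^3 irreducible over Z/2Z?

Check for roots in Z/2Z: P(0) = 0 → root; P(1) = 1.
P(0) = 0, so (x) divides P(x); P is reducible.

No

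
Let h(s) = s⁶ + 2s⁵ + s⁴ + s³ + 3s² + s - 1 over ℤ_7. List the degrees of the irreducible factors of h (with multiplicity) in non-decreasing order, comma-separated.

1, 2, 3

Linear factors from roots: (s + 1).
Complete factorization: h(s) = (s + 1)·(s² - 2s + 2)·(s³ + 3s² - 3s + 3).
Factor degrees with multiplicity: 1 + 2 + 3 = 6.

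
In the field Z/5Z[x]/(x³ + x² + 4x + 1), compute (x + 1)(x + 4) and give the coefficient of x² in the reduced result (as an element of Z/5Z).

1

Multiply in Z/5Z[x]: (x + 1)·(x + 4) = x² + 4.
Reduced: x² + 4.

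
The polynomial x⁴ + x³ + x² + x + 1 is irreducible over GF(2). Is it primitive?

Write f(x) = x⁴ + x³ + x² + x + 1.
|GF(2^4)^×| = 2^4 − 1 = 15. Prime factorization: 15 = 3·5.
f is primitive ⇔ x has order 15 in GF(2)[x]/(f), i.e. x^(15/q) ≠ 1 for each prime q | 15.
x^(5) mod f = 1
x^(3) mod f = x³.
Since x^(5) = 1, the order of x divides 5 < 15; not primitive.

No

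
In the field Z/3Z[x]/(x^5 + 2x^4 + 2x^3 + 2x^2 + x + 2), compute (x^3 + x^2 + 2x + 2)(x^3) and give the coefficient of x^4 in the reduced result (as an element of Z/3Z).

2

Multiply in Z/3Z[x]: (x^3 + x^2 + 2x + 2)·(x^3) = x^6 + x^5 + 2x^4 + 2x^3.
Reduce using x^5 ≡ x^4 + x^3 + x^2 + 2x + 1 (mod x^5 + 2x^4 + 2x^3 + 2x^2 + x + 2).
Reduced: 2x^4 + 2x^3 + x^2 + 2x + 2.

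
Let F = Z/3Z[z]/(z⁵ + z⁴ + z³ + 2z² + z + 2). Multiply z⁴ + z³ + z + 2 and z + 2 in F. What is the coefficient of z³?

1

Multiply in Z/3Z[z]: (z⁴ + z³ + z + 2)·(z + 2) = z⁵ + 2z³ + z² + z + 1.
Reduce using z⁵ ≡ 2z⁴ + 2z³ + z² + 2z + 1 (mod z⁵ + z⁴ + z³ + 2z² + z + 2).
Reduced: 2z⁴ + z³ + 2z² + 2.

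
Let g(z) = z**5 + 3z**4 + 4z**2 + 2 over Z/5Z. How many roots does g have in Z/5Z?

1

Evaluate at each of the 5 elements of Z/5Z:
g(0) = 2; g(1) = 0 → root; g(2) = 3; g(3) = 4; g(4) = 3.
Roots: {1}.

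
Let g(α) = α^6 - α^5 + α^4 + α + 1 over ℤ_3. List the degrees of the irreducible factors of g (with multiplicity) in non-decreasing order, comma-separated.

Roots in ℤ_3: g(0) = 1; g(1) = 0 → root; g(2) = 0 → root.
Linear factors from roots: (α - 1), (α + 1).
Complete factorization: g(α) = (α + 1)·(α - 1)^2·(α^3 - α + 1).
Factor degrees with multiplicity: 1 + 1 + 1 + 3 = 6.

1, 1, 1, 3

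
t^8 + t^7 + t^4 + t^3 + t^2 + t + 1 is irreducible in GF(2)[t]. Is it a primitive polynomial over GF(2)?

No

Write f(t) = t^8 + t^7 + t^4 + t^3 + t^2 + t + 1.
|GF(2^8)^×| = 2^8 − 1 = 255. Prime factorization: 255 = 3·5·17.
f is primitive ⇔ t has order 255 in GF(2)[t]/(f), i.e. t^(255/q) ≠ 1 for each prime q | 255.
t^(85) mod f = t^7 + t^6 + t^5 + t^4 + t^3 + t + 1.
t^(51) mod f = 1
t^(15) mod f = t^7 + t^6 + t^5 + t^4 + 1.
Since t^(51) = 1, the order of t divides 51 < 255; not primitive.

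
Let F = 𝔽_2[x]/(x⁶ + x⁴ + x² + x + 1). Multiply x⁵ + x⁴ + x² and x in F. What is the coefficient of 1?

Multiply in 𝔽_2[x]: (x⁵ + x⁴ + x²)·(x) = x⁶ + x⁵ + x³.
Reduce using x⁶ ≡ x⁴ + x² + x + 1 (mod x⁶ + x⁴ + x² + x + 1).
Reduced: x⁵ + x⁴ + x³ + x² + x + 1.

1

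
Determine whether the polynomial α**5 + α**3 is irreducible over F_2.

No

Write h(α) = α**5 + α**3.
Check for roots in F_2: h(0) = 0 → root; h(1) = 0 → root.
h(0) = 0, so (α) divides h(α); h is reducible.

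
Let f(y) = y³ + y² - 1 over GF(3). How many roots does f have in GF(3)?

0

Evaluate at each of the 3 elements of GF(3):
f(0) = 2; f(1) = 1; f(2) = 2.
No element is a root.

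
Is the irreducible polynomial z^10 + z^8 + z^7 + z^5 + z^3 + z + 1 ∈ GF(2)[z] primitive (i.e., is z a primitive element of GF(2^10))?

No

Write f(z) = z^10 + z^8 + z^7 + z^5 + z^3 + z + 1.
|GF(2^10)^×| = 2^10 − 1 = 1023. Prime factorization: 1023 = 3·11·31.
f is primitive ⇔ z has order 1023 in GF(2)[z]/(f), i.e. z^(1023/q) ≠ 1 for each prime q | 1023.
z^(341) mod f = 1
z^(93) mod f = z^8 + z^7 + z^6 + z^5 + z^4 + z^3 + z.
z^(33) mod f = z^8 + z^7 + z^6 + z^2.
Since z^(341) = 1, the order of z divides 341 < 1023; not primitive.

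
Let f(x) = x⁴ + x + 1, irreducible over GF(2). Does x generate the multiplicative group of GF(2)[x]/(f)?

|GF(2^4)^×| = 2^4 − 1 = 15. Prime factorization: 15 = 3·5.
f is primitive ⇔ x has order 15 in GF(2)[x]/(f), i.e. x^(15/q) ≠ 1 for each prime q | 15.
x^(5) mod f = x² + x.
x^(3) mod f = x³.
None equal 1, so x has full order 15; f is primitive.

Yes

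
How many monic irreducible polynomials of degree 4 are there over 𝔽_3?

By the necklace-counting formula, N_3(4) = (1/4) Σ_{d|4} μ(4/d)·3^d.
Divisors of 4: 1, 2, 4; μ(4/d) for each: 0, -1, 1.
Σ = − 3^2 + 3^4 = 72.
N = 72/4 = 18.

18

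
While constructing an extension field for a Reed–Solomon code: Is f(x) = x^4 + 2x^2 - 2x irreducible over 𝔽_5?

Check for roots in 𝔽_5: f(0) = 0 → root; f(1) = 1; f(2) = 0 → root; f(3) = 3; f(4) = 0 → root.
f(0) = 0, so (x) divides f(x); f is reducible.

No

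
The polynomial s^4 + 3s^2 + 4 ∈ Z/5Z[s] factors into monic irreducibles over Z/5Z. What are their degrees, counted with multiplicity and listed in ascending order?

2, 2

Write g(s) = s^4 + 3s^2 + 4.
Roots in Z/5Z: g(0) = 4; g(1) = 3; g(2) = 2; g(3) = 2; g(4) = 3.
Complete factorization: g(s) = (s^2 + s + 2)·(s^2 + 4s + 2).
Factor degrees with multiplicity: 2 + 2 = 4.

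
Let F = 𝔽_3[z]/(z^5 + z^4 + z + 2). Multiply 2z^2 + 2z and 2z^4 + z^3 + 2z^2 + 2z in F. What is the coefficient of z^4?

1

Multiply in 𝔽_3[z]: (2z^2 + 2z)·(2z^4 + z^3 + 2z^2 + 2z) = z^6 + 2z^3 + z^2.
Reduce using z^5 ≡ 2z^4 + 2z + 1 (mod z^5 + z^4 + z + 2).
Reduced: z^4 + 2z^3 + 2z + 2.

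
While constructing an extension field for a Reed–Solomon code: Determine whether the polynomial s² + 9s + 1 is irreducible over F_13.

Write f(s) = s² + 9s + 1.
Check each element of F_13 for a root: f(0)=1, f(1)=11, f(2)=10, f(3)=11, f(4)=1, f(5)=6, f(6)=0, f(7)=9, f(8)=7, f(9)=7, f(10)=9, f(11)=0, f(12)=6.
f(6) = 0, so (s − 6) divides f(s); f is reducible.

No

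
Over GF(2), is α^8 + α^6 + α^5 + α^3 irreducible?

Write P(α) = α^8 + α^6 + α^5 + α^3.
Check for roots in GF(2): P(0) = 0 → root; P(1) = 0 → root.
P(0) = 0, so (α) divides P(α); P is reducible.

No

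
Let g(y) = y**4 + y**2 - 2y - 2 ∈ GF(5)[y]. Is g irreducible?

Yes

Check for roots in GF(5): g(0) = 3; g(1) = 3; g(2) = 4; g(3) = 2; g(4) = 2.
No roots, so no linear factors.
Degree-2 irreducible divisors: test the 10 monic irreducibles of degree 2 over GF(5).
None of them divide g (all give nonzero remainder).
No irreducible factor of degree ≤ 2 exists, so g is irreducible over GF(5).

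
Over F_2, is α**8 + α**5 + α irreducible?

No

Write g(α) = α**8 + α**5 + α.
Check for roots in F_2: g(0) = 0 → root; g(1) = 1.
g(0) = 0, so (α) divides g(α); g is reducible.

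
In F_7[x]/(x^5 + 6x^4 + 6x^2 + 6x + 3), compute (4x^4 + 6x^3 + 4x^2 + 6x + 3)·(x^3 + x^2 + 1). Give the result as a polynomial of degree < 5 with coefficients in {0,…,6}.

Multiply in F_7[x]: (4x^4 + 6x^3 + 4x^2 + 6x + 3)·(x^3 + x^2 + 1) = 4x^7 + 3x^6 + 3x^5 + x^3 + 6x + 3.
Reduce using x^5 ≡ x^4 + x^2 + x + 4 (mod x^5 + 6x^4 + 6x^2 + 6x + 3).
Reduced: 5x^3 + 5x^2 + 2x + 1.

5x^3 + 5x^2 + 2x + 1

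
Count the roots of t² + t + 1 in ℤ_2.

Write f(t) = t² + t + 1.
Evaluate at each of the 2 elements of ℤ_2:
f(0) = 1; f(1) = 1.
No element is a root.

0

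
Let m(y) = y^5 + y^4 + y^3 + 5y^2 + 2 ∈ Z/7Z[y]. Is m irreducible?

Yes

Check for roots in Z/7Z: m(0) = 2; m(1) = 3; m(2) = 1; m(3) = 6; m(4) = 5; m(5) = 5; m(6) = 6.
No roots, so no linear factors.
Degree-2 irreducible divisors: test the 21 monic irreducibles of degree 2 over GF(7).
None of them divide m (all give nonzero remainder).
No irreducible factor of degree ≤ 2 exists, so m is irreducible over GF(7).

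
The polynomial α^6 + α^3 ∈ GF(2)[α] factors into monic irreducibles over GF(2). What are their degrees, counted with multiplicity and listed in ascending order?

1, 1, 1, 1, 2

Write h(α) = α^6 + α^3.
Roots in GF(2): h(0) = 0 → root; h(1) = 0 → root.
Linear factors from roots: (α), (α + 1).
Complete factorization: h(α) = (α + 1)·(α)^3·(α^2 + α + 1).
Factor degrees with multiplicity: 1 + 1 + 1 + 1 + 2 = 6.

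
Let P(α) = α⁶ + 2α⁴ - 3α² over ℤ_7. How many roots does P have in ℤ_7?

Evaluate at each of the 7 elements of ℤ_7:
P(0) = 0 → root; P(1) = 0 → root; P(2) = 0 → root; P(3) = 3; P(4) = 3; P(5) = 0 → root; P(6) = 0 → root.
Roots: {0, 1, 2, 5, 6}.

5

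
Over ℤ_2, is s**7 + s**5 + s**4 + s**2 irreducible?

Write h(s) = s**7 + s**5 + s**4 + s**2.
Check for roots in ℤ_2: h(0) = 0 → root; h(1) = 0 → root.
h(0) = 0, so (s) divides h(s); h is reducible.

No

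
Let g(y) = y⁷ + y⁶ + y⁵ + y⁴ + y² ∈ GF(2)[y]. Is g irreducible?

No

Check for roots in GF(2): g(0) = 0 → root; g(1) = 1.
g(0) = 0, so (y) divides g(y); g is reducible.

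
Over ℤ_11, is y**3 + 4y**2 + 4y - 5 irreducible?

Write P(y) = y**3 + 4y**2 + 4y - 5.
Check each element of ℤ_11 for a root: P(0)=6, P(1)=4, P(2)=5, P(3)=4, P(4)=7, P(5)=9, P(6)=5, P(7)=1, P(8)=3, P(9)=6, P(10)=5.
No roots. A degree-3 polynomial over a field with no linear factor is irreducible.

Yes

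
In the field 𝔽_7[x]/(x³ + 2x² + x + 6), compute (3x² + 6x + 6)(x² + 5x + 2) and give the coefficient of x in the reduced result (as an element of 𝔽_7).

Multiply in 𝔽_7[x]: (3x² + 6x + 6)·(x² + 5x + 2) = 3x⁴ + 5.
Reduce using x³ ≡ 5x² + 6x + 1 (mod x³ + 2x² + x + 6).
Reduced: 2x² + 2x + 6.

2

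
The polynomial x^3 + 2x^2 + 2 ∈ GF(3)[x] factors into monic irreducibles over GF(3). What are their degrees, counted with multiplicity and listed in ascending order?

Write g(x) = x^3 + 2x^2 + 2.
Roots in GF(3): g(0) = 2; g(1) = 2; g(2) = 0 → root.
Linear factors from roots: (x + 1).
Complete factorization: g(x) = (x + 1)·(x^2 + x + 2).
Factor degrees with multiplicity: 1 + 2 = 3.

1, 2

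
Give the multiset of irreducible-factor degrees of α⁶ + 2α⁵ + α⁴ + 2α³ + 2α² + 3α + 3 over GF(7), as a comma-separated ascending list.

1, 1, 2, 2

Write g(α) = α⁶ + 2α⁵ + α⁴ + 2α³ + 2α² + 3α + 3.
Linear factors from roots: (α - 1), (α + 1).
Complete factorization: g(α) = (α + 1)·(α - 1)·(α² + 3α + 1)·(α² - α - 3).
Factor degrees with multiplicity: 1 + 1 + 2 + 2 = 6.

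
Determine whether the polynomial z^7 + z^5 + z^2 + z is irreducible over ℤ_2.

No

Write m(z) = z^7 + z^5 + z^2 + z.
Check for roots in ℤ_2: m(0) = 0 → root; m(1) = 0 → root.
m(0) = 0, so (z) divides m(z); m is reducible.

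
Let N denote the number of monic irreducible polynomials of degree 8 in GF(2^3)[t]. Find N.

By the necklace-counting formula, N_8(8) = (1/8) Σ_{d|8} μ(8/d)·8^d.
Divisors of 8: 1, 2, 4, 8; μ(8/d) for each: 0, 0, -1, 1.
Σ = − 8^4 + 8^8 = 16773120.
N = 16773120/8 = 2096640.

2096640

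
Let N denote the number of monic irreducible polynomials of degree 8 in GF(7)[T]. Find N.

Gauss's count: N_{7}(8) = (1/8) Σ_{d|8} μ(8/d)·7^d.
Divisors of 8: 1, 2, 4, 8; μ(8/d) for each: 0, 0, -1, 1.
Σ = − 7^4 + 7^8 = 5762400.
N = 5762400/8 = 720300.

720300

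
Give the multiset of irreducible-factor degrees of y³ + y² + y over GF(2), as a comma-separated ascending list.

Write h(y) = y³ + y² + y.
Roots in GF(2): h(0) = 0 → root; h(1) = 1.
Linear factors from roots: (y).
Complete factorization: h(y) = (y)·(y² + y + 1).
Factor degrees with multiplicity: 1 + 2 = 3.

1, 2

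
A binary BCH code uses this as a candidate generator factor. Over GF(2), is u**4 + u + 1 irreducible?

Yes

Write f(u) = u**4 + u + 1.
Check for roots in GF(2): f(0) = 1; f(1) = 1.
No roots, so no linear factors.
Monic irreducibles of degree 2 over GF(2): u**2 + u + 1.
None of them divide f (all give nonzero remainder).
No irreducible factor of degree ≤ 2 exists, so f is irreducible over GF(2).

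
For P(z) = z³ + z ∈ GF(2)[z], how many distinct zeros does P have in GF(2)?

Evaluate at each of the 2 elements of GF(2):
P(0) = 0 → root; P(1) = 0 → root.
Roots: {0, 1}.

2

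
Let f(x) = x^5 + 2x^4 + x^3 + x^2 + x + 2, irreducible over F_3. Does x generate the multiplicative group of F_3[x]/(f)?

|GF(3^5)^×| = 3^5 − 1 = 242. Prime factorization: 242 = 2·11^2.
f is primitive ⇔ x has order 242 in GF(3)[x]/(f), i.e. x^(242/q) ≠ 1 for each prime q | 242.
x^(121) mod f = 1
x^(22) mod f = x^4 + 2x^2 + 2x + 1.
Since x^(121) = 1, the order of x divides 121 < 242; not primitive.

No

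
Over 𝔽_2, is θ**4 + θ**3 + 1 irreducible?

Write f(θ) = θ**4 + θ**3 + 1.
Check for roots in 𝔽_2: f(0) = 1; f(1) = 1.
No roots, so no linear factors.
Monic irreducibles of degree 2 over GF(2): θ**2 + θ + 1.
None of them divide f (all give nonzero remainder).
No irreducible factor of degree ≤ 2 exists, so f is irreducible over GF(2).

Yes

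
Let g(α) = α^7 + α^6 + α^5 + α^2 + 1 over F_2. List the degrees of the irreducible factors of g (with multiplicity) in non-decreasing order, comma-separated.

7

Roots in F_2: g(0) = 1; g(1) = 1.
Complete factorization: g(α) = (α^7 + α^6 + α^5 + α^2 + 1).
Factor degrees with multiplicity: 7 = 7.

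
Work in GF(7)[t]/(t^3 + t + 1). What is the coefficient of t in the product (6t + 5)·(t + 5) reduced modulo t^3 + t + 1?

0

Multiply in GF(7)[t]: (6t + 5)·(t + 5) = 6t^2 + 4.
Reduced: 6t^2 + 4.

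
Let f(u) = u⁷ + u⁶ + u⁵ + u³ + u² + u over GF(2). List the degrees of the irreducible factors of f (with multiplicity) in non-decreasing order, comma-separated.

1, 1, 1, 1, 1, 2

Roots in GF(2): f(0) = 0 → root; f(1) = 0 → root.
Linear factors from roots: (u), (u + 1).
Complete factorization: f(u) = (u)·(u + 1)^4·(u² + u + 1).
Factor degrees with multiplicity: 1 + 1 + 1 + 1 + 1 + 2 = 7.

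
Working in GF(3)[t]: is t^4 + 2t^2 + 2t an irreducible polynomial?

No

Write h(t) = t^4 + 2t^2 + 2t.
Check for roots in GF(3): h(0) = 0 → root; h(1) = 2; h(2) = 1.
h(0) = 0, so (t) divides h(t); h is reducible.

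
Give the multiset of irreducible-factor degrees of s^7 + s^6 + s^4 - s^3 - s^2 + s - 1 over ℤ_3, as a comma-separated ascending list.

7

Write g(s) = s^7 + s^6 + s^4 - s^3 - s^2 + s - 1.
Roots in ℤ_3: g(0) = 2; g(1) = 1; g(2) = 2.
Complete factorization: g(s) = (s^7 + s^6 + s^4 - s^3 - s^2 + s - 1).
Factor degrees with multiplicity: 7 = 7.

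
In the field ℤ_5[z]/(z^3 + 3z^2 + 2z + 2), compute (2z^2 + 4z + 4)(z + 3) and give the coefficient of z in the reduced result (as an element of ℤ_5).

Multiply in ℤ_5[z]: (2z^2 + 4z + 4)·(z + 3) = 2z^3 + z + 2.
Reduce using z^3 ≡ 2z^2 + 3z + 3 (mod z^3 + 3z^2 + 2z + 2).
Reduced: 4z^2 + 2z + 3.

2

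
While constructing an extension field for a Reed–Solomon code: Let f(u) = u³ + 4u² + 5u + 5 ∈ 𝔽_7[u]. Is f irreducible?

Check for roots in 𝔽_7: f(0) = 5; f(1) = 1; f(2) = 4; f(3) = 6; f(4) = 6; f(5) = 3; f(6) = 3.
No roots. A degree-3 polynomial over a field with no linear factor is irreducible.

Yes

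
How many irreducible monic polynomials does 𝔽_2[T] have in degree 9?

By the necklace-counting formula, N_2(9) = (1/9) Σ_{d|9} μ(9/d)·2^d.
Divisors of 9: 1, 3, 9; μ(9/d) for each: 0, -1, 1.
Σ = − 2^3 + 2^9 = 504.
N = 504/9 = 56.

56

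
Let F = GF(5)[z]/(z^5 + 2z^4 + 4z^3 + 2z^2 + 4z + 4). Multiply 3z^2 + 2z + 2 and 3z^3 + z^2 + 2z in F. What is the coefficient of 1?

Multiply in GF(5)[z]: (3z^2 + 2z + 2)·(3z^3 + z^2 + 2z) = 4z^5 + 4z^4 + 4z^3 + z^2 + 4z.
Reduce using z^5 ≡ 3z^4 + z^3 + 3z^2 + z + 1 (mod z^5 + 2z^4 + 4z^3 + 2z^2 + 4z + 4).
Reduced: z^4 + 3z^3 + 3z^2 + 3z + 4.

4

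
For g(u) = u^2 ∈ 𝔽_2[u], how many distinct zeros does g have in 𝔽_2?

1

Evaluate at each of the 2 elements of 𝔽_2:
g(0) = 0 → root; g(1) = 1.
Roots: {0}.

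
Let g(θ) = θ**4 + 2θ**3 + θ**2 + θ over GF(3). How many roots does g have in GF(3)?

Evaluate at each of the 3 elements of GF(3):
g(0) = 0 → root; g(1) = 2; g(2) = 2.
Roots: {0}.

1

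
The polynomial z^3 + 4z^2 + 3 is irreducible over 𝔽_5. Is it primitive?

Yes

Write f(z) = z^3 + 4z^2 + 3.
|GF(5^3)^×| = 5^3 − 1 = 124. Prime factorization: 124 = 2^2·31.
f is primitive ⇔ z has order 124 in GF(5)[z]/(f), i.e. z^(124/q) ≠ 1 for each prime q | 124.
z^(62) mod f = 4.
z^(4) mod f = z^2 + 2z + 2.
None equal 1, so z has full order 124; f is primitive.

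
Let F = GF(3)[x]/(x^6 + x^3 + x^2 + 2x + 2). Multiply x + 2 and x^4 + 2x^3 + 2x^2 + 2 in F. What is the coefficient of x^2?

Multiply in GF(3)[x]: (x + 2)·(x^4 + 2x^3 + 2x^2 + 2) = x^5 + x^4 + x^2 + 2x + 1.
Reduced: x^5 + x^4 + x^2 + 2x + 1.

1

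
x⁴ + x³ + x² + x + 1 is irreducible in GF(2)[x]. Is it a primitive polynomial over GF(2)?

No

Write f(x) = x⁴ + x³ + x² + x + 1.
|GF(2^4)^×| = 2^4 − 1 = 15. Prime factorization: 15 = 3·5.
f is primitive ⇔ x has order 15 in GF(2)[x]/(f), i.e. x^(15/q) ≠ 1 for each prime q | 15.
x^(5) mod f = 1
x^(3) mod f = x³.
Since x^(5) = 1, the order of x divides 5 < 15; not primitive.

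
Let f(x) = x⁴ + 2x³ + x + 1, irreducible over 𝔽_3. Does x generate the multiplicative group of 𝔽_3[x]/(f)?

|GF(3^4)^×| = 3^4 − 1 = 80. Prime factorization: 80 = 2^4·5.
f is primitive ⇔ x has order 80 in GF(3)[x]/(f), i.e. x^(80/q) ≠ 1 for each prime q | 80.
x^(40) mod f = 1
x^(16) mod f = 2x² + 2x + 1.
Since x^(40) = 1, the order of x divides 40 < 80; not primitive.

No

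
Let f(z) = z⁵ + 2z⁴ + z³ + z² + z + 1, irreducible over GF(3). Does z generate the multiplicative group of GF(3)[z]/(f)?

|GF(3^5)^×| = 3^5 − 1 = 242. Prime factorization: 242 = 2·11^2.
f is primitive ⇔ z has order 242 in GF(3)[z]/(f), i.e. z^(242/q) ≠ 1 for each prime q | 242.
z^(121) mod f = 2.
z^(22) mod f = 2z⁴ + z³ + 2.
None equal 1, so z has full order 242; f is primitive.

Yes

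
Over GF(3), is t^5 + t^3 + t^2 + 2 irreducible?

Write f(t) = t^5 + t^3 + t^2 + 2.
Check for roots in GF(3): f(0) = 2; f(1) = 2; f(2) = 1.
No roots, so no linear factors.
Monic irreducibles of degree 2 over GF(3): t^2 + 1, t^2 + t + 2, t^2 + 2t + 2.
None of them divide f (all give nonzero remainder).
No irreducible factor of degree ≤ 2 exists, so f is irreducible over GF(3).

Yes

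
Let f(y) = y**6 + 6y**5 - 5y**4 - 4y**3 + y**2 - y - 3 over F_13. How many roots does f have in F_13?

Evaluate at each of the 13 elements of F_13:
f(0) = 10; f(1) = 8; f(2) = 0 → root; f(3) = 0 → root; f(4) = 3; f(5) = 9; f(6) = 0 → root; f(7) = 0 → root; f(8) = 10; f(9) = 0 → root; f(10) = 10; f(11) = 9; f(12) = 6.
Roots: {2, 3, 6, 7, 9}.

5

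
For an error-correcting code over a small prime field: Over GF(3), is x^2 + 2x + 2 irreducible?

Write h(x) = x^2 + 2x + 2.
Check for roots in GF(3): h(0) = 2; h(1) = 2; h(2) = 1.
No roots. A degree-2 polynomial over a field with no linear factor is irreducible.

Yes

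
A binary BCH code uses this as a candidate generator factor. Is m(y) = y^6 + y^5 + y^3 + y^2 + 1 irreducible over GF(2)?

Yes

Check for roots in GF(2): m(0) = 1; m(1) = 1.
No roots, so no linear factors.
Monic irreducibles of degree 2 over GF(2): y^2 + y + 1.
None of them divide m (all give nonzero remainder).
Monic irreducibles of degree 3 over GF(2): y^3 + y + 1, y^3 + y^2 + 1.
None of them divide m (all give nonzero remainder).
No irreducible factor of degree ≤ 3 exists, so m is irreducible over GF(2).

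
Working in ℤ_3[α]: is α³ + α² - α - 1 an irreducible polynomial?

Write h(α) = α³ + α² - α - 1.
Check for roots in ℤ_3: h(0) = 2; h(1) = 0 → root; h(2) = 0 → root.
h(1) = 0, so (α − 1) divides h(α); h is reducible.

No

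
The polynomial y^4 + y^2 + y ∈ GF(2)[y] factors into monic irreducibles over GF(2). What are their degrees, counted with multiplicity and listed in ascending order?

Write g(y) = y^4 + y^2 + y.
Roots in GF(2): g(0) = 0 → root; g(1) = 1.
Linear factors from roots: (y).
Complete factorization: g(y) = (y)·(y^3 + y + 1).
Factor degrees with multiplicity: 1 + 3 = 4.

1, 3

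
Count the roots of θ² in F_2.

1

Write f(θ) = θ².
Evaluate at each of the 2 elements of F_2:
f(0) = 0 → root; f(1) = 1.
Roots: {0}.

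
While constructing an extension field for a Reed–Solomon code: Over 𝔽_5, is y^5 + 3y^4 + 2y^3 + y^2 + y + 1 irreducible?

Write f(y) = y^5 + 3y^4 + 2y^3 + y^2 + y + 1.
Check for roots in 𝔽_5: f(0) = 1; f(1) = 4; f(2) = 3; f(3) = 3; f(4) = 1.
No roots, so no linear factors.
Degree-2 irreducible divisors: test the 10 monic irreducibles of degree 2 over GF(5).
None of them divide f (all give nonzero remainder).
No irreducible factor of degree ≤ 2 exists, so f is irreducible over GF(5).

Yes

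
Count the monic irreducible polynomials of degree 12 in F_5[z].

By the necklace-counting formula, N_5(12) = (1/12) Σ_{d|12} μ(12/d)·5^d.
Divisors of 12: 1, 2, 3, 4, 6, 12; μ(12/d) for each: 0, 1, 0, -1, -1, 1.
Σ = 5^2 − 5^4 − 5^6 + 5^12 = 244124400.
N = 244124400/12 = 20343700.

20343700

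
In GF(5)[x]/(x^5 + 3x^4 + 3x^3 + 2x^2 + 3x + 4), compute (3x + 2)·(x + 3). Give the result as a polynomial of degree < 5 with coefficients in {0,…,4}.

3x^2 + x + 1

Multiply in GF(5)[x]: (3x + 2)·(x + 3) = 3x^2 + x + 1.
Reduced: 3x^2 + x + 1.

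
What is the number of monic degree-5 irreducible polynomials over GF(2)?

6

x^(2^5) − x is the product of all monic irreducibles of degree dividing 5; Möbius inversion gives N = (1/5) Σ μ(5/d)·2^d.
Divisors of 5: 1, 5; μ(5/d) for each: -1, 1.
Σ = − 2^1 + 2^5 = 30.
N = 30/5 = 6.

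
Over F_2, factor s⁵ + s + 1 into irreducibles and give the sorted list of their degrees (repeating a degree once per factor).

2, 3

Write h(s) = s⁵ + s + 1.
Roots in F_2: h(0) = 1; h(1) = 1.
Complete factorization: h(s) = (s² + s + 1)·(s³ + s² + 1).
Factor degrees with multiplicity: 2 + 3 = 5.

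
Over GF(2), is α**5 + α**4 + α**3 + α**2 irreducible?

Write h(α) = α**5 + α**4 + α**3 + α**2.
Check for roots in GF(2): h(0) = 0 → root; h(1) = 0 → root.
h(0) = 0, so (α) divides h(α); h is reducible.

No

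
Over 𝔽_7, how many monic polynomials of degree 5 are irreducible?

Gauss's count: N_{7}(5) = (1/5) Σ_{d|5} μ(5/d)·7^d.
Divisors of 5: 1, 5; μ(5/d) for each: -1, 1.
Σ = − 7^1 + 7^5 = 16800.
N = 16800/5 = 3360.

3360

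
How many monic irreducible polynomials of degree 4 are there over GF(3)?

x^(3^4) − x is the product of all monic irreducibles of degree dividing 4; Möbius inversion gives N = (1/4) Σ μ(4/d)·3^d.
Divisors of 4: 1, 2, 4; μ(4/d) for each: 0, -1, 1.
Σ = − 3^2 + 3^4 = 72.
N = 72/4 = 18.

18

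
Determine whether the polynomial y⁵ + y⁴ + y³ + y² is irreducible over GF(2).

No

Write f(y) = y⁵ + y⁴ + y³ + y².
Check for roots in GF(2): f(0) = 0 → root; f(1) = 0 → root.
f(0) = 0, so (y) divides f(y); f is reducible.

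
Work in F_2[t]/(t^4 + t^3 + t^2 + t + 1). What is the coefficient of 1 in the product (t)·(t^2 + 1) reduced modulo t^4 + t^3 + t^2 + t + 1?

Multiply in F_2[t]: (t)·(t^2 + 1) = t^3 + t.
Reduced: t^3 + t.

0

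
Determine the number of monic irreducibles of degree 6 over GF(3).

116

x^(3^6) − x is the product of all monic irreducibles of degree dividing 6; Möbius inversion gives N = (1/6) Σ μ(6/d)·3^d.
Divisors of 6: 1, 2, 3, 6; μ(6/d) for each: 1, -1, -1, 1.
Σ = 3^1 − 3^2 − 3^3 + 3^6 = 696.
N = 696/6 = 116.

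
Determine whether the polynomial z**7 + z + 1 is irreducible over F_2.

Write h(z) = z**7 + z + 1.
Check for roots in F_2: h(0) = 1; h(1) = 1.
No roots, so no linear factors.
Monic irreducibles of degree 2 over GF(2): z**2 + z + 1.
None of them divide h (all give nonzero remainder).
Monic irreducibles of degree 3 over GF(2): z**3 + z + 1, z**3 + z**2 + 1.
None of them divide h (all give nonzero remainder).
No irreducible factor of degree ≤ 3 exists, so h is irreducible over GF(2).

Yes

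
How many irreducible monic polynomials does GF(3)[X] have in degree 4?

18

By the necklace-counting formula, N_3(4) = (1/4) Σ_{d|4} μ(4/d)·3^d.
Divisors of 4: 1, 2, 4; μ(4/d) for each: 0, -1, 1.
Σ = − 3^2 + 3^4 = 72.
N = 72/4 = 18.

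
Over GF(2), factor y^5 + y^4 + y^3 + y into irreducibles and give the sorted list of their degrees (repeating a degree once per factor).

1, 1, 3

Write h(y) = y^5 + y^4 + y^3 + y.
Roots in GF(2): h(0) = 0 → root; h(1) = 0 → root.
Linear factors from roots: (y), (y + 1).
Complete factorization: h(y) = (y)·(y + 1)·(y^3 + y + 1).
Factor degrees with multiplicity: 1 + 1 + 3 = 5.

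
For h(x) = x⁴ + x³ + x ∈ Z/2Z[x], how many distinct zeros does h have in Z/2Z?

1

Evaluate at each of the 2 elements of Z/2Z:
h(0) = 0 → root; h(1) = 1.
Roots: {0}.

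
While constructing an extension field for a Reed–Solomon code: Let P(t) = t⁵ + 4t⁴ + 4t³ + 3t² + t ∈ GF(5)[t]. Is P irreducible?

No

Check for roots in GF(5): P(0) = 0 → root; P(1) = 3; P(2) = 2; P(3) = 0 → root; P(4) = 1.
P(0) = 0, so (t) divides P(t); P is reducible.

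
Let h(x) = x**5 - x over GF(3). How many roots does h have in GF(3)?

3

Evaluate at each of the 3 elements of GF(3):
h(0) = 0 → root; h(1) = 0 → root; h(2) = 0 → root.
Roots: {0, 1, 2}.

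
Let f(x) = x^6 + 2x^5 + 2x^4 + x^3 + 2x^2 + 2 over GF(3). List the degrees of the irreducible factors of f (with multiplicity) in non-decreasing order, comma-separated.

Roots in GF(3): f(0) = 2; f(1) = 1; f(2) = 1.
Complete factorization: f(x) = (x^6 + 2x^5 + 2x^4 + x^3 + 2x^2 + 2).
Factor degrees with multiplicity: 6 = 6.

6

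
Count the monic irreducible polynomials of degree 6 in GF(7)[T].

19544

By the necklace-counting formula, N_7(6) = (1/6) Σ_{d|6} μ(6/d)·7^d.
Divisors of 6: 1, 2, 3, 6; μ(6/d) for each: 1, -1, -1, 1.
Σ = 7^1 − 7^2 − 7^3 + 7^6 = 117264.
N = 117264/6 = 19544.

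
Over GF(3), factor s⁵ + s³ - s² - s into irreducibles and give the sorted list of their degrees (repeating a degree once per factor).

1, 1, 3

Write f(s) = s⁵ + s³ - s² - s.
Roots in GF(3): f(0) = 0 → root; f(1) = 0 → root; f(2) = 1.
Linear factors from roots: (s), (s - 1).
Complete factorization: f(s) = (s)·(s - 1)·(s³ + s² - s + 1).
Factor degrees with multiplicity: 1 + 1 + 3 = 5.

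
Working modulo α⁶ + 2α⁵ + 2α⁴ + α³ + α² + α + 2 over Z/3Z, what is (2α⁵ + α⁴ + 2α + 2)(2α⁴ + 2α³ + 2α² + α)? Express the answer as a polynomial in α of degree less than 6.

Multiply in Z/3Z[α]: (2α⁵ + α⁴ + 2α + 2)·(2α⁴ + 2α³ + 2α² + α) = α⁹ + α⁶ + 2α⁵ + 2α⁴ + 2α³ + 2α.
Reduce using α⁶ ≡ α⁵ + α⁴ + 2α³ + 2α² + 2α + 1 (mod α⁶ + 2α⁵ + 2α⁴ + α³ + α² + α + 2).
Reduced: 2α⁵ + α⁴ + 2α² + α.

2α^5 + α^4 + 2α^2 + α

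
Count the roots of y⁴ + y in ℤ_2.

Write P(y) = y⁴ + y.
Evaluate at each of the 2 elements of ℤ_2:
P(0) = 0 → root; P(1) = 0 → root.
Roots: {0, 1}.

2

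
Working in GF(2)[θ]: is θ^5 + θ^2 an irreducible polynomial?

Write m(θ) = θ^5 + θ^2.
Check for roots in GF(2): m(0) = 0 → root; m(1) = 0 → root.
m(0) = 0, so (θ) divides m(θ); m is reducible.

No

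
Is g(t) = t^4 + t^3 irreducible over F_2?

No

Check for roots in F_2: g(0) = 0 → root; g(1) = 0 → root.
g(0) = 0, so (t) divides g(t); g is reducible.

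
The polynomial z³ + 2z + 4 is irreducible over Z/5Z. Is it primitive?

Write f(z) = z³ + 2z + 4.
|GF(5^3)^×| = 5^3 − 1 = 124. Prime factorization: 124 = 2^2·31.
f is primitive ⇔ z has order 124 in GF(5)[z]/(f), i.e. z^(124/q) ≠ 1 for each prime q | 124.
z^(62) mod f = 1
z^(4) mod f = 3z² + z.
Since z^(62) = 1, the order of z divides 62 < 124; not primitive.

No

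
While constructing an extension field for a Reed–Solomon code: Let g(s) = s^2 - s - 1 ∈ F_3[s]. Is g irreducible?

Yes

Check for roots in F_3: g(0) = 2; g(1) = 2; g(2) = 1.
No roots. A degree-2 polynomial over a field with no linear factor is irreducible.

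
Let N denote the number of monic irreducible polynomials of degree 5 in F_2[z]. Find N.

The number of monic irreducibles of degree 5 over GF(2) is (1/5)·Σ_{d∣5} μ(5/d) 2^d.
Divisors of 5: 1, 5; μ(5/d) for each: -1, 1.
Σ = − 2^1 + 2^5 = 30.
N = 30/5 = 6.

6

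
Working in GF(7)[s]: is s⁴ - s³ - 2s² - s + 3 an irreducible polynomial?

Write m(s) = s⁴ - s³ - 2s² - s + 3.
Check for roots in GF(7): m(0) = 3; m(1) = 0 → root; m(2) = 1; m(3) = 1; m(4) = 5; m(5) = 0 → root; m(6) = 4.
m(1) = 0, so (s − 1) divides m(s); m is reducible.

No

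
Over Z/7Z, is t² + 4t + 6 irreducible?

Yes

Write f(t) = t² + 4t + 6.
Check for roots in Z/7Z: f(0) = 6; f(1) = 4; f(2) = 4; f(3) = 6; f(4) = 3; f(5) = 2; f(6) = 3.
No roots. A degree-2 polynomial over a field with no linear factor is irreducible.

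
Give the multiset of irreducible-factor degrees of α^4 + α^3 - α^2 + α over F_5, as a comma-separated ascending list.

Write g(α) = α^4 + α^3 - α^2 + α.
Roots in F_5: g(0) = 0 → root; g(1) = 2; g(2) = 2; g(3) = 2; g(4) = 3.
Linear factors from roots: (α).
Complete factorization: g(α) = (α)·(α^3 + α^2 - α + 1).
Factor degrees with multiplicity: 1 + 3 = 4.

1, 3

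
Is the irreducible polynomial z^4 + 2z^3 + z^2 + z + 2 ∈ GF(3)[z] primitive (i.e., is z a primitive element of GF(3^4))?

Yes

Write f(z) = z^4 + 2z^3 + z^2 + z + 2.
|GF(3^4)^×| = 3^4 − 1 = 80. Prime factorization: 80 = 2^4·5.
f is primitive ⇔ z has order 80 in GF(3)[z]/(f), i.e. z^(80/q) ≠ 1 for each prime q | 80.
z^(40) mod f = 2.
z^(16) mod f = z^3 + 1.
None equal 1, so z has full order 80; f is primitive.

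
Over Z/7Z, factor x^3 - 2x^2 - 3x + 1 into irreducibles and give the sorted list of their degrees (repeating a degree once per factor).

Write g(x) = x^3 - 2x^2 - 3x + 1.
Linear factors from roots: (x + 3).
Complete factorization: g(x) = (x + 3)·(x^2 + 2x - 2).
Factor degrees with multiplicity: 1 + 2 = 3.

1, 2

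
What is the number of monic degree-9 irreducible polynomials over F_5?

217000

Gauss's count: N_{5}(9) = (1/9) Σ_{d|9} μ(9/d)·5^d.
Divisors of 9: 1, 3, 9; μ(9/d) for each: 0, -1, 1.
Σ = − 5^3 + 5^9 = 1953000.
N = 1953000/9 = 217000.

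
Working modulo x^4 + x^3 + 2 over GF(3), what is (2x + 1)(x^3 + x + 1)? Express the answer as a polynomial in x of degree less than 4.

Multiply in GF(3)[x]: (2x + 1)·(x^3 + x + 1) = 2x^4 + x^3 + 2x^2 + 1.
Reduce using x^4 ≡ 2x^3 + 1 (mod x^4 + x^3 + 2).
Reduced: 2x^3 + 2x^2.

2x^3 + 2x^2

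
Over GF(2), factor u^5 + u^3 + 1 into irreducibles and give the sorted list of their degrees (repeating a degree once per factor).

Write h(u) = u^5 + u^3 + 1.
Roots in GF(2): h(0) = 1; h(1) = 1.
Complete factorization: h(u) = (u^5 + u^3 + 1).
Factor degrees with multiplicity: 5 = 5.

5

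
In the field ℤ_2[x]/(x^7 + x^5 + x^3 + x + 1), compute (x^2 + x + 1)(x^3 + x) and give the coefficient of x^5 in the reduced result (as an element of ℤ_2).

1

Multiply in ℤ_2[x]: (x^2 + x + 1)·(x^3 + x) = x^5 + x^4 + x^2 + x.
Reduced: x^5 + x^4 + x^2 + x.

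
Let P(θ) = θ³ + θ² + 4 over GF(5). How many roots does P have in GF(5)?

Evaluate at each of the 5 elements of GF(5):
P(0) = 4; P(1) = 1; P(2) = 1; P(3) = 0 → root; P(4) = 4.
Roots: {3}.

1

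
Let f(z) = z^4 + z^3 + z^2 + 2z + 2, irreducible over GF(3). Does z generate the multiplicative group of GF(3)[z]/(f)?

Yes

|GF(3^4)^×| = 3^4 − 1 = 80. Prime factorization: 80 = 2^4·5.
f is primitive ⇔ z has order 80 in GF(3)[z]/(f), i.e. z^(80/q) ≠ 1 for each prime q | 80.
z^(40) mod f = 2.
z^(16) mod f = 2z^3 + 1.
None equal 1, so z has full order 80; f is primitive.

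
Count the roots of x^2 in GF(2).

Write P(x) = x^2.
Evaluate at each of the 2 elements of GF(2):
P(0) = 0 → root; P(1) = 1.
Roots: {0}.

1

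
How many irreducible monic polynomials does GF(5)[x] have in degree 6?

Gauss's count: N_{5}(6) = (1/6) Σ_{d|6} μ(6/d)·5^d.
Divisors of 6: 1, 2, 3, 6; μ(6/d) for each: 1, -1, -1, 1.
Σ = 5^1 − 5^2 − 5^3 + 5^6 = 15480.
N = 15480/6 = 2580.

2580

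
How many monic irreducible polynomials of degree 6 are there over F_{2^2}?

Gauss's count: N_{4}(6) = (1/6) Σ_{d|6} μ(6/d)·4^d.
Divisors of 6: 1, 2, 3, 6; μ(6/d) for each: 1, -1, -1, 1.
Σ = 4^1 − 4^2 − 4^3 + 4^6 = 4020.
N = 4020/6 = 670.

670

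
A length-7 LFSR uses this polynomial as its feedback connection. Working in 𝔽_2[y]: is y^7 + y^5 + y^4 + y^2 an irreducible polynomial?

No

Write m(y) = y^7 + y^5 + y^4 + y^2.
Check for roots in 𝔽_2: m(0) = 0 → root; m(1) = 0 → root.
m(0) = 0, so (y) divides m(y); m is reducible.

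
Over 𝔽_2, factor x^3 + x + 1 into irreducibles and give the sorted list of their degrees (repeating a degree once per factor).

Write f(x) = x^3 + x + 1.
Roots in 𝔽_2: f(0) = 1; f(1) = 1.
Complete factorization: f(x) = (x^3 + x + 1).
Factor degrees with multiplicity: 3 = 3.

3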